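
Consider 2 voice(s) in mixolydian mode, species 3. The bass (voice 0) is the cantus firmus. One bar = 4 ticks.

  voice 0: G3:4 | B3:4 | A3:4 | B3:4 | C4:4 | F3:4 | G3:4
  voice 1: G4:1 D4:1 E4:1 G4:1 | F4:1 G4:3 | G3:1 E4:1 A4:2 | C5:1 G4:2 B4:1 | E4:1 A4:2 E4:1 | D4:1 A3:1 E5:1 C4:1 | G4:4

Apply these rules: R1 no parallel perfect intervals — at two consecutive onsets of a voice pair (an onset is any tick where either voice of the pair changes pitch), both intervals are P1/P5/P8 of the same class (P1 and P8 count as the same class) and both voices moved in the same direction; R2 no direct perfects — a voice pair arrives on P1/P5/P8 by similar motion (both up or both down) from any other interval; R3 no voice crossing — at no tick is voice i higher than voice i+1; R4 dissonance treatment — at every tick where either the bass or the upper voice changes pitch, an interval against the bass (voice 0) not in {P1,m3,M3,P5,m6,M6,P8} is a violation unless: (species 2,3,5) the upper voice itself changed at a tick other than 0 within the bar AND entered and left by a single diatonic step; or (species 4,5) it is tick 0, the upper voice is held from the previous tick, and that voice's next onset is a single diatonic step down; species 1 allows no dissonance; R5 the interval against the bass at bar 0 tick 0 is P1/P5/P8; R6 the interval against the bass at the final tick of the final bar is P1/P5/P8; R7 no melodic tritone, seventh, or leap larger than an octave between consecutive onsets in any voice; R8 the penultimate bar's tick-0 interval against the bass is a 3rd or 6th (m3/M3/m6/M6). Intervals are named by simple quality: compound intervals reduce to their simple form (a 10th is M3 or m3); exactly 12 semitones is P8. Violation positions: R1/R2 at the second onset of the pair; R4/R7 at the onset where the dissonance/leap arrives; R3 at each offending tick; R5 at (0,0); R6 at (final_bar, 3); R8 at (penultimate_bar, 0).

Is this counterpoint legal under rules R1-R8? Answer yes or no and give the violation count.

bar 0: v0=G3 v1=G4 (P8)
bar 1: v0=B3 v1=F4 (TT)
bar 2: v0=A3 v1=G3 (M2)
bar 3: v0=B3 v1=C5 (m2)
bar 4: v0=C4 v1=E4 (M3)
bar 5: v0=F3 v1=D4 (M6)
bar 6: v0=G3 v1=G4 (P8)
  R4 @ bar1.0: B3/F4 TT untreated
  R3 @ bar2.0: A3 above G3
  R4 @ bar2.0: A3/G3 M2 untreated
  R4 @ bar3.0: B3/C5 m2 untreated
  R4 @ bar5.2: F3/E5 M7 untreated
  R7 @ bar5.2: A3->E5 leap 19st
  R7 @ bar5.3: E5->C4 leap 16st
  R2 @ bar6.0: F3/C4 P5 -> G3/G4 P8 similar

No (8 violations)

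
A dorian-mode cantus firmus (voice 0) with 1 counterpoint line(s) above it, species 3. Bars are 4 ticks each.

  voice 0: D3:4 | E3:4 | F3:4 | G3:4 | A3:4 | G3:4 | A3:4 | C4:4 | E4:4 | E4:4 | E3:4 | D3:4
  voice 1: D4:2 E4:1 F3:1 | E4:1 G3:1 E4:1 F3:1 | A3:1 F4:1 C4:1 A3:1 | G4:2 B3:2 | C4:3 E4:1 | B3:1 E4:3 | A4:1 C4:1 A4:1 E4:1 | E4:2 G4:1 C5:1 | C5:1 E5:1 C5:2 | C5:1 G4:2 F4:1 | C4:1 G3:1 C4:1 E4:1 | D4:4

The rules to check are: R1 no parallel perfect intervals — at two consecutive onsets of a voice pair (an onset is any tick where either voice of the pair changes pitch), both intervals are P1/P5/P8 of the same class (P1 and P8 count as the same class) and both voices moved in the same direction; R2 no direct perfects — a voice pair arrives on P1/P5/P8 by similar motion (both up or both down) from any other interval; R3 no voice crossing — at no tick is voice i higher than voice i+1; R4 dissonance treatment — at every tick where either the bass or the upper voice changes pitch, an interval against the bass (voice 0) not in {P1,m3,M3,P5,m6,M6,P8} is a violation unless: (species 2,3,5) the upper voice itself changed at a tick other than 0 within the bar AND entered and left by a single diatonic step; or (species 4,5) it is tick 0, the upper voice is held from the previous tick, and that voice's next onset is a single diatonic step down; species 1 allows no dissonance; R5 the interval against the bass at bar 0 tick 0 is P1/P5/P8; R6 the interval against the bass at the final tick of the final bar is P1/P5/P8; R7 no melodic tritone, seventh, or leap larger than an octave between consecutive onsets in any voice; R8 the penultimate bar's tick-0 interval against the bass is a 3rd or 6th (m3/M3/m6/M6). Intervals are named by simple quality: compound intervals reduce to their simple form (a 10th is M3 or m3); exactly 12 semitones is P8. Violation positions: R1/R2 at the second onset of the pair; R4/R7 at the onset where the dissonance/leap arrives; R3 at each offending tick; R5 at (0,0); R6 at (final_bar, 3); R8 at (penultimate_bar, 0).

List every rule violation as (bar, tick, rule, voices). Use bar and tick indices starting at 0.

(0, 2, R4, (0, 1))
(0, 3, R7, (1,))
(1, 0, R2, (0, 1))
(1, 0, R7, (1,))
(1, 3, R4, (0, 1))
(1, 3, R7, (1,))
(3, 0, R2, (0, 1))
(3, 0, R7, (1,))
(6, 0, R2, (0, 1))
(9, 3, R4, (0, 1))
(11, 0, R1, (0, 1))

bar 0: v0=D3 v1=D4 downbeat P8
bar 1: v0=E3 v1=E4 downbeat P8
bar 2: v0=F3 v1=A3 downbeat M3
bar 3: v0=G3 v1=G4 downbeat P8
bar 4: v0=A3 v1=C4 downbeat m3
bar 5: v0=G3 v1=B3 downbeat M3
bar 6: v0=A3 v1=A4 downbeat P8
bar 7: v0=C4 v1=E4 downbeat M3
bar 8: v0=E4 v1=C5 downbeat m6
bar 9: v0=E4 v1=C5 downbeat m6
bar 10: v0=E3 v1=C4 downbeat m6
bar 11: v0=D3 v1=D4 downbeat P8
  -> R4 @ bar 0 tick 2 v(0, 1): D3/E4 M2 untreated
  -> R7 @ bar 0 tick 3 v(1,): E4->F3 leap 11st
  -> R2 @ bar 1 tick 0 v(0, 1): D3/F3 m3 -> E3/E4 P8 similar
  -> R7 @ bar 1 tick 0 v(1,): F3->E4 leap 11st
  -> R4 @ bar 1 tick 3 v(0, 1): E3/F3 m2 untreated
  -> R7 @ bar 1 tick 3 v(1,): E4->F3 leap 11st
  -> R2 @ bar 3 tick 0 v(0, 1): F3/A3 M3 -> G3/G4 P8 similar
  -> R7 @ bar 3 tick 0 v(1,): A3->G4 leap 10st
  -> R2 @ bar 6 tick 0 v(0, 1): G3/E4 M6 -> A3/A4 P8 similar
  -> R4 @ bar 9 tick 3 v(0, 1): E4/F4 m2 untreated
  -> R1 @ bar 11 tick 0 v(0, 1): E3/E4 P8 -> D3/D4 P8 similar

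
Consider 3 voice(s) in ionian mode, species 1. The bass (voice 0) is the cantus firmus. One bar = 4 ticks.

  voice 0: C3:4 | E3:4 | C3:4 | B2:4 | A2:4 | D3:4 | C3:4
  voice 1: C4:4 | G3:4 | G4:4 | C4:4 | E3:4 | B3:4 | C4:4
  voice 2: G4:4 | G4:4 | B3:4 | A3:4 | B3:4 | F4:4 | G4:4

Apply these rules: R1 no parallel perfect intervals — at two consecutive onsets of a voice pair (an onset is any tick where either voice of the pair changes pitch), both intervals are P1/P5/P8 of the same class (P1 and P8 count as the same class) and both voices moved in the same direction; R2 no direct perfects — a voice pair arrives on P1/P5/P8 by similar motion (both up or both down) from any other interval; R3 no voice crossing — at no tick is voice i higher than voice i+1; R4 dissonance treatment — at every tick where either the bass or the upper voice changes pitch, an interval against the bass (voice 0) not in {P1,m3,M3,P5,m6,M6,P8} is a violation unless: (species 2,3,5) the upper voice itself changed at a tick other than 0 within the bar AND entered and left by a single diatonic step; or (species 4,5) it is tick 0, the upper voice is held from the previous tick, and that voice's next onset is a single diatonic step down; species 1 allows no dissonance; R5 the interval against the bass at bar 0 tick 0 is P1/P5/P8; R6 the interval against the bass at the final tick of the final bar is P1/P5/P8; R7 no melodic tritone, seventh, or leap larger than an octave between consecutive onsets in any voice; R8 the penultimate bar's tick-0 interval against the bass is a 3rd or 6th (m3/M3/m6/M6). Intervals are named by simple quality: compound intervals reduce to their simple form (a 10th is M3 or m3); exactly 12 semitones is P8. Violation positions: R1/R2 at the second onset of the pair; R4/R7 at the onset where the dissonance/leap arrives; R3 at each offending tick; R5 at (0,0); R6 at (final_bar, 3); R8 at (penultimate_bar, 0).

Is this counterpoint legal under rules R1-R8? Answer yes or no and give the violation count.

No (15 violations)

bar 0: v0=C3 v1=C4 v2=G4 (P5)
bar 1: v0=E3 v1=G3 v2=G4 (m3)
bar 2: v0=C3 v1=G4 v2=B3 (M7)
bar 3: v0=B2 v1=C4 v2=A3 (m7)
bar 4: v0=A2 v1=E3 v2=B3 (M2)
bar 5: v0=D3 v1=B3 v2=F4 (m3)
bar 6: v0=C3 v1=C4 v2=G4 (P5)
  R3 @ bar2.0: G4 above B3
  R4 @ bar2.0: C3/B3 M7 untreated
  R3 @ bar2.1: G4 above B3
  R3 @ bar2.2: G4 above B3
  R3 @ bar2.3: G4 above B3
  R3 @ bar3.0: C4 above A3
  R4 @ bar3.0: B2/C4 m2 untreated
  R4 @ bar3.0: B2/A3 m7 untreated
  R3 @ bar3.1: C4 above A3
  R3 @ bar3.2: C4 above A3
  R3 @ bar3.3: C4 above A3
  R2 @ bar4.0: B2/C4 m2 -> A2/E3 P5 similar
  R4 @ bar4.0: A2/B3 M2 untreated
  R7 @ bar5.0: B3->F4 leap 6st
  R2 @ bar6.0: B3/F4 TT -> C4/G4 P5 similar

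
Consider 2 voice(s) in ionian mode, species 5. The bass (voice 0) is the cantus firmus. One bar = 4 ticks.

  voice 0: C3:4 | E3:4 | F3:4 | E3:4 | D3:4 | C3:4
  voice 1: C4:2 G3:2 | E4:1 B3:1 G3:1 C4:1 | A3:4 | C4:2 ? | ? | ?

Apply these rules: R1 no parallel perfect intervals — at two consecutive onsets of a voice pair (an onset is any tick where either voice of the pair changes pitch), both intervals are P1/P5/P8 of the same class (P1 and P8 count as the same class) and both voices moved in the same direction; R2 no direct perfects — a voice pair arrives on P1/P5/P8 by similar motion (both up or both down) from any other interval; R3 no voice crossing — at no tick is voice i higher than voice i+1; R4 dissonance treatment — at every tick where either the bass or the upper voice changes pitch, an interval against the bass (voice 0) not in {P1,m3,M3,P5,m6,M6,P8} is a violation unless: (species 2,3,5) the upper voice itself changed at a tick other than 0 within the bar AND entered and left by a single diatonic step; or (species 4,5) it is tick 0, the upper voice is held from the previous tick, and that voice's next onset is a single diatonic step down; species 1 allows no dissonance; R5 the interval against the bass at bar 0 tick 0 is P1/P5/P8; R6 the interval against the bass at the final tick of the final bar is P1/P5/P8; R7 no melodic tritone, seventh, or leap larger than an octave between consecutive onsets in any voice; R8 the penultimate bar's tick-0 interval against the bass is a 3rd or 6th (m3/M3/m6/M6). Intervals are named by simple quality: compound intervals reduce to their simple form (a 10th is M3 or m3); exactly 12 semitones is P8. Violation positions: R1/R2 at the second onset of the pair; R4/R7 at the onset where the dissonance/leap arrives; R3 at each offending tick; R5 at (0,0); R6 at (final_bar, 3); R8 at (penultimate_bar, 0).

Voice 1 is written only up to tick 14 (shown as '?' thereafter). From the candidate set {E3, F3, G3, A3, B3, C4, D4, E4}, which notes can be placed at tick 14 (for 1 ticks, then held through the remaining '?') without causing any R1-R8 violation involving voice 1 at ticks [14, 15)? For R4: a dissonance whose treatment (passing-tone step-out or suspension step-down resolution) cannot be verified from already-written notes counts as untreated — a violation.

{B3, C4, E3, E4, G3}

E3: legal
F3: violates R4
G3: legal
A3: violates R4
B3: legal
C4: legal
D4: violates R4
E4: legal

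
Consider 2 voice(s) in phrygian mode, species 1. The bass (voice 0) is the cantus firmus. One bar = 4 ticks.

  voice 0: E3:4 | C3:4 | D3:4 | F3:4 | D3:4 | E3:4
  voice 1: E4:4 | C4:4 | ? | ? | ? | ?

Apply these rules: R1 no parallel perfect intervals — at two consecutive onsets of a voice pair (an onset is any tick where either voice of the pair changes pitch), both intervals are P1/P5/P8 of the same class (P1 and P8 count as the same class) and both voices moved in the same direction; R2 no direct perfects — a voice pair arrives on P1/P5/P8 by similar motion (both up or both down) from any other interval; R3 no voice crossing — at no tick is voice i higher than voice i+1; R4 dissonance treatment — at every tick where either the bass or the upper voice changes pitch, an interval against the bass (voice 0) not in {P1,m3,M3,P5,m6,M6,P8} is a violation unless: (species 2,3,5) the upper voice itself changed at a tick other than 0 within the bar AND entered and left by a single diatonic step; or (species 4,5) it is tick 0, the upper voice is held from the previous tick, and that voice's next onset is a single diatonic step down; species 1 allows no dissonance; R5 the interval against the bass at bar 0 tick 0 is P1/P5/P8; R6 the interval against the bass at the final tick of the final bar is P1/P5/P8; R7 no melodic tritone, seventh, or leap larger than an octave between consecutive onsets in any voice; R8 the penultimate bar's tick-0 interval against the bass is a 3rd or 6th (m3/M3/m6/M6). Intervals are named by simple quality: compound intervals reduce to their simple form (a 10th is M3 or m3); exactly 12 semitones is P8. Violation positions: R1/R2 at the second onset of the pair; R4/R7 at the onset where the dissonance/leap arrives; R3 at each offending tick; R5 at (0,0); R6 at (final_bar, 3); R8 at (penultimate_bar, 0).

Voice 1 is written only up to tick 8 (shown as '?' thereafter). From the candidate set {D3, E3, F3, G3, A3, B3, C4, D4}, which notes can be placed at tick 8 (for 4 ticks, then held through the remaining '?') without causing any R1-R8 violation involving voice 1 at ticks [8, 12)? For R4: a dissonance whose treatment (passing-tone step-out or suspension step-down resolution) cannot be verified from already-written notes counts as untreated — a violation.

{A3, B3, F3}

D3: violates R7
E3: violates R4
F3: legal
G3: violates R4
A3: legal
B3: legal
C4: violates R4
D4: violates R1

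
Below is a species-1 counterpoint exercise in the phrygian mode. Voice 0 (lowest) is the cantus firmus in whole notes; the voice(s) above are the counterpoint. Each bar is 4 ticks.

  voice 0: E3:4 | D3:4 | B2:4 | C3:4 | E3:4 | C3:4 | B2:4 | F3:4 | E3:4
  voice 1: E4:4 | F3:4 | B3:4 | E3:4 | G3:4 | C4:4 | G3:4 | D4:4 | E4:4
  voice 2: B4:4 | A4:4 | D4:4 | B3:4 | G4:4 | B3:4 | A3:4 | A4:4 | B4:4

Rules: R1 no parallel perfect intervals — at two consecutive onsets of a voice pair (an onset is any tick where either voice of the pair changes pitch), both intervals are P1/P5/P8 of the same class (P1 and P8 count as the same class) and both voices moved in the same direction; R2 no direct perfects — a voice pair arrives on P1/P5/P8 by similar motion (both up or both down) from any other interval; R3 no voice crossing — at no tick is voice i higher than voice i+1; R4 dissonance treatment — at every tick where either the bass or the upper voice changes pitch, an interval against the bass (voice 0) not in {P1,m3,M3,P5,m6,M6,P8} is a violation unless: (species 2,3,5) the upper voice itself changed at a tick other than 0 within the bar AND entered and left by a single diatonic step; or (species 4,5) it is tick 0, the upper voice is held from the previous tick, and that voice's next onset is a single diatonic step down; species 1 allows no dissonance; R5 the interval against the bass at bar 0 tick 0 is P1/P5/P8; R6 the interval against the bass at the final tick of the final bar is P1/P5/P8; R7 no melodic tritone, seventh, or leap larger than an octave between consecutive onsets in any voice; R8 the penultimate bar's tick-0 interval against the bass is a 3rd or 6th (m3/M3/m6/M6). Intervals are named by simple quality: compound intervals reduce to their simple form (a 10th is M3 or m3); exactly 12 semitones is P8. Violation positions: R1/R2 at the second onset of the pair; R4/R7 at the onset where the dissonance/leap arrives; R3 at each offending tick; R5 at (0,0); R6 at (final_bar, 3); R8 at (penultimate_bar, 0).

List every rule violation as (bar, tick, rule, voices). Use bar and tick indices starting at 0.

bar 0: v0=E3 v1=E4 v2=B4 downbeat P5
bar 1: v0=D3 v1=F3 v2=A4 downbeat P5
bar 2: v0=B2 v1=B3 v2=D4 downbeat m3
bar 3: v0=C3 v1=E3 v2=B3 downbeat M7
bar 4: v0=E3 v1=G3 v2=G4 downbeat m3
bar 5: v0=C3 v1=C4 v2=B3 downbeat M7
bar 6: v0=B2 v1=G3 v2=A3 downbeat m7
bar 7: v0=F3 v1=D4 v2=A4 downbeat M3
bar 8: v0=E3 v1=E4 v2=B4 downbeat P5
  -> R1 @ bar 1 tick 0 v(0, 2): E3/B4 P5 -> D3/A4 P5 similar
  -> R7 @ bar 1 tick 0 v(1,): E4->F3 leap 11st
  -> R7 @ bar 2 tick 0 v(1,): F3->B3 leap 6st
  -> R2 @ bar 3 tick 0 v(1, 2): B3/D4 m3 -> E3/B3 P5 similar
  -> R4 @ bar 3 tick 0 v(0, 2): C3/B3 M7 untreated
  -> R2 @ bar 4 tick 0 v(1, 2): E3/B3 P5 -> G3/G4 P8 similar
  -> R3 @ bar 5 tick 0 v(1, 2): C4 above B3
  -> R4 @ bar 5 tick 0 v(0, 2): C3/B3 M7 untreated
  -> R3 @ bar 5 tick 1 v(1, 2): C4 above B3
  -> R3 @ bar 5 tick 2 v(1, 2): C4 above B3
  -> R3 @ bar 5 tick 3 v(1, 2): C4 above B3
  -> R4 @ bar 6 tick 0 v(0, 2): B2/A3 m7 untreated
  -> R2 @ bar 7 tick 0 v(1, 2): G3/A3 M2 -> D4/A4 P5 similar
  -> R7 @ bar 7 tick 0 v(0,): B2->F3 leap 6st
  -> R1 @ bar 8 tick 0 v(1, 2): D4/A4 P5 -> E4/B4 P5 similar

(1, 0, R1, (0, 2))
(1, 0, R7, (1,))
(2, 0, R7, (1,))
(3, 0, R2, (1, 2))
(3, 0, R4, (0, 2))
(4, 0, R2, (1, 2))
(5, 0, R3, (1, 2))
(5, 0, R4, (0, 2))
(5, 1, R3, (1, 2))
(5, 2, R3, (1, 2))
(5, 3, R3, (1, 2))
(6, 0, R4, (0, 2))
(7, 0, R2, (1, 2))
(7, 0, R7, (0,))
(8, 0, R1, (1, 2))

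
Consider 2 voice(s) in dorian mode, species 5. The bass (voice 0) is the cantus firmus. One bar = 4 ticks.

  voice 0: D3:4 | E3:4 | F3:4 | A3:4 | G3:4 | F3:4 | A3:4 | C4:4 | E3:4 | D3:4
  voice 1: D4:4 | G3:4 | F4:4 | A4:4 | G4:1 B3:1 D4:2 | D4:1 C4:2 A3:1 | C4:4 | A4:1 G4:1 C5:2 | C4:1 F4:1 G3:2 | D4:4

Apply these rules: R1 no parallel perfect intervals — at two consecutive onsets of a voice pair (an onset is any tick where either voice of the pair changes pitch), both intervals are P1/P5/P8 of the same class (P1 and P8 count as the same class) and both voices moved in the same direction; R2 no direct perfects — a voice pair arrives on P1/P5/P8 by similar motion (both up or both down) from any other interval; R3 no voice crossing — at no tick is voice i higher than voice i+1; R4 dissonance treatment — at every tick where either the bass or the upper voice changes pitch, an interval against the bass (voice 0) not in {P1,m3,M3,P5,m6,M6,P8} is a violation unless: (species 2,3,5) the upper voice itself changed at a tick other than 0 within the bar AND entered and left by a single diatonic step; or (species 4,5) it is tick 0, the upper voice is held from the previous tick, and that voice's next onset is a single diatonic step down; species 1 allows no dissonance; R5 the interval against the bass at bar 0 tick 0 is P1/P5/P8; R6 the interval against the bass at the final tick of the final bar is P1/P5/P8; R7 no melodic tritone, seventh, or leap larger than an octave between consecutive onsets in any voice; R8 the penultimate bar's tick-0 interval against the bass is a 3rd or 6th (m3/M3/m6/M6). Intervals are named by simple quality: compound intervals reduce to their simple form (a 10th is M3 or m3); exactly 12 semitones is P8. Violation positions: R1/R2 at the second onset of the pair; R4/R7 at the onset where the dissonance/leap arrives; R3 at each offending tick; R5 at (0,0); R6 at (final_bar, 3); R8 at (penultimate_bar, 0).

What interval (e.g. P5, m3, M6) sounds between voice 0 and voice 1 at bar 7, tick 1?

P5

voice 0=C4 voice 1=G4 -> P5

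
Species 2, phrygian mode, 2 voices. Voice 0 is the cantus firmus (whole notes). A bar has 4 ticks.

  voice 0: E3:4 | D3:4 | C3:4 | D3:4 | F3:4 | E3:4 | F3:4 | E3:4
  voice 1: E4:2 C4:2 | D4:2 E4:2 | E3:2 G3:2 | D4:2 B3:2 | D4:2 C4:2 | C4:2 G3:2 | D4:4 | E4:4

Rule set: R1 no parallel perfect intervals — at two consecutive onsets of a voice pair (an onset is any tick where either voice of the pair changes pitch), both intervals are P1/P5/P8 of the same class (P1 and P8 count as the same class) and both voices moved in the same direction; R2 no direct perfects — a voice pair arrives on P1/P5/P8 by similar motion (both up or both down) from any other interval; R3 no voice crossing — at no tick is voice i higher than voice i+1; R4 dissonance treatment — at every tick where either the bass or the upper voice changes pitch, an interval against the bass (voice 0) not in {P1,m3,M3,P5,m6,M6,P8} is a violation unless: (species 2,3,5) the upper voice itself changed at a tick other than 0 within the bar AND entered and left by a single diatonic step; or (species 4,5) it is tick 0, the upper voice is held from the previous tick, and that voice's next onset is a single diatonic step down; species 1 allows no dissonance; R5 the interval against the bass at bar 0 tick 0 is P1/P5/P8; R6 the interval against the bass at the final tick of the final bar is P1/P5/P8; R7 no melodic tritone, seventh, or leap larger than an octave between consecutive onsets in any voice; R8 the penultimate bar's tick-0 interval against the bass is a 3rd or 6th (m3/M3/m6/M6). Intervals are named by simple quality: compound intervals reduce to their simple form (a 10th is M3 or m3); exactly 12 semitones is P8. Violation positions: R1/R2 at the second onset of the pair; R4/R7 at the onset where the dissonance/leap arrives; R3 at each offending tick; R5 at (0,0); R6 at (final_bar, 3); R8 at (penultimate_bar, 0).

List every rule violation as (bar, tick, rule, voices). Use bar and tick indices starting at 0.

bar 0: v0=E3 v1=E4 downbeat P8
bar 1: v0=D3 v1=D4 downbeat P8
bar 2: v0=C3 v1=E3 downbeat M3
bar 3: v0=D3 v1=D4 downbeat P8
bar 4: v0=F3 v1=D4 downbeat M6
bar 5: v0=E3 v1=C4 downbeat m6
bar 6: v0=F3 v1=D4 downbeat M6
bar 7: v0=E3 v1=E4 downbeat P8
  -> R4 @ bar 1 tick 2 v(0, 1): D3/E4 M2 untreated
  -> R2 @ bar 3 tick 0 v(0, 1): C3/G3 P5 -> D3/D4 P8 similar

(1, 2, R4, (0, 1))
(3, 0, R2, (0, 1))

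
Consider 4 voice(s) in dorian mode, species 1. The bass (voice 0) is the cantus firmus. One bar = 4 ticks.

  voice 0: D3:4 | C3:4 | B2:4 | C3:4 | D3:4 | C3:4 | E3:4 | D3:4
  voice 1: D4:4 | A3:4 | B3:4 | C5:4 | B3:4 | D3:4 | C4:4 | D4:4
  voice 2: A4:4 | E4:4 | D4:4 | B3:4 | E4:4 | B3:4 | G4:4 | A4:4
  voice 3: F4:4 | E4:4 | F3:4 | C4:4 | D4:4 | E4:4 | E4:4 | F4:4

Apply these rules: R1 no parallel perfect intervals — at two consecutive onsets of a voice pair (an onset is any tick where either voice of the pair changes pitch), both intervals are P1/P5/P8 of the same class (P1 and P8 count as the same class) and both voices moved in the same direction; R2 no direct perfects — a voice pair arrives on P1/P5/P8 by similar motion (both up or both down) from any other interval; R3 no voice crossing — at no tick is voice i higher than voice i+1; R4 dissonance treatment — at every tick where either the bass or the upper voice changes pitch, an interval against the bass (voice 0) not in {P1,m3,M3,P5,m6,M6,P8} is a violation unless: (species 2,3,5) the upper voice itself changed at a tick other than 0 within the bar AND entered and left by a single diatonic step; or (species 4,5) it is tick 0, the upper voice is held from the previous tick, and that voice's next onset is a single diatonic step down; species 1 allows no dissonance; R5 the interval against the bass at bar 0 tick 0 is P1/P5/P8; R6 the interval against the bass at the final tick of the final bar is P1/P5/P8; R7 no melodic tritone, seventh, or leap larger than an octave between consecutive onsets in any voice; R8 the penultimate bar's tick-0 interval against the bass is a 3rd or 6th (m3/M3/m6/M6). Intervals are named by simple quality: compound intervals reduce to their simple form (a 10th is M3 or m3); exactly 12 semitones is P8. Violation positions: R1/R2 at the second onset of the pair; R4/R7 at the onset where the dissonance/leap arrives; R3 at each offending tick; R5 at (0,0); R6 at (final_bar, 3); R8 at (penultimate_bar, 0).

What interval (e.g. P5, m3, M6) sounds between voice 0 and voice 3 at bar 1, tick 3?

voice 0=C3 voice 3=E4 -> M3

M3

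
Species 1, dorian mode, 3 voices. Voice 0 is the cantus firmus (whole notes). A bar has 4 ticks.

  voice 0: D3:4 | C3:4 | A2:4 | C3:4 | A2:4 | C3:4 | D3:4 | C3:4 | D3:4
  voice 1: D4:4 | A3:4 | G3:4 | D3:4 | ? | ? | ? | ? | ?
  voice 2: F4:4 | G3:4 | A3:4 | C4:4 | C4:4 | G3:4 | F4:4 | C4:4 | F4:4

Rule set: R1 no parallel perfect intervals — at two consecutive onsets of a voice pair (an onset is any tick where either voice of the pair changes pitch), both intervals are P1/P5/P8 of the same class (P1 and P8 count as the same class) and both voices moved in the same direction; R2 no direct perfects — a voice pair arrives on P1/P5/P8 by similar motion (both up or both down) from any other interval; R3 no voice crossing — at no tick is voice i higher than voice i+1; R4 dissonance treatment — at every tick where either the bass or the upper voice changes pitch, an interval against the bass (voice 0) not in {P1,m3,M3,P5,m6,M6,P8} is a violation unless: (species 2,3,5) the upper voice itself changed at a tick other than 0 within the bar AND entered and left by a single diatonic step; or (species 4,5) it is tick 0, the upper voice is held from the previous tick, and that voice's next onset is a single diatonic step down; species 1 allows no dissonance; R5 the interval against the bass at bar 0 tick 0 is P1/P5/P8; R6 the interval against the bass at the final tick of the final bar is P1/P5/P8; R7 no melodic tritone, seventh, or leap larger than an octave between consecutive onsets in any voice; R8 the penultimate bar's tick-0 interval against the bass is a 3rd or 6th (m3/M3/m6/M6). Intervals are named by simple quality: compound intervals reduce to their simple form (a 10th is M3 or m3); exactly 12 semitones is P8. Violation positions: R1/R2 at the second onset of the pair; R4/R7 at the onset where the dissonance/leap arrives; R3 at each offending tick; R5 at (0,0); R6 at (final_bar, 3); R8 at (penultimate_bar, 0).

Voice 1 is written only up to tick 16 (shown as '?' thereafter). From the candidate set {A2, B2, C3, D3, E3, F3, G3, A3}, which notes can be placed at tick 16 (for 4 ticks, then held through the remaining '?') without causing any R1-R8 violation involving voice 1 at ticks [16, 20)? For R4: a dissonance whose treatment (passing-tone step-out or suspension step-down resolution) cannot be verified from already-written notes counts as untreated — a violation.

{A3, C3, E3, F3}

A2: violates R2
B2: violates R4
C3: legal
D3: violates R4
E3: legal
F3: legal
G3: violates R4
A3: legal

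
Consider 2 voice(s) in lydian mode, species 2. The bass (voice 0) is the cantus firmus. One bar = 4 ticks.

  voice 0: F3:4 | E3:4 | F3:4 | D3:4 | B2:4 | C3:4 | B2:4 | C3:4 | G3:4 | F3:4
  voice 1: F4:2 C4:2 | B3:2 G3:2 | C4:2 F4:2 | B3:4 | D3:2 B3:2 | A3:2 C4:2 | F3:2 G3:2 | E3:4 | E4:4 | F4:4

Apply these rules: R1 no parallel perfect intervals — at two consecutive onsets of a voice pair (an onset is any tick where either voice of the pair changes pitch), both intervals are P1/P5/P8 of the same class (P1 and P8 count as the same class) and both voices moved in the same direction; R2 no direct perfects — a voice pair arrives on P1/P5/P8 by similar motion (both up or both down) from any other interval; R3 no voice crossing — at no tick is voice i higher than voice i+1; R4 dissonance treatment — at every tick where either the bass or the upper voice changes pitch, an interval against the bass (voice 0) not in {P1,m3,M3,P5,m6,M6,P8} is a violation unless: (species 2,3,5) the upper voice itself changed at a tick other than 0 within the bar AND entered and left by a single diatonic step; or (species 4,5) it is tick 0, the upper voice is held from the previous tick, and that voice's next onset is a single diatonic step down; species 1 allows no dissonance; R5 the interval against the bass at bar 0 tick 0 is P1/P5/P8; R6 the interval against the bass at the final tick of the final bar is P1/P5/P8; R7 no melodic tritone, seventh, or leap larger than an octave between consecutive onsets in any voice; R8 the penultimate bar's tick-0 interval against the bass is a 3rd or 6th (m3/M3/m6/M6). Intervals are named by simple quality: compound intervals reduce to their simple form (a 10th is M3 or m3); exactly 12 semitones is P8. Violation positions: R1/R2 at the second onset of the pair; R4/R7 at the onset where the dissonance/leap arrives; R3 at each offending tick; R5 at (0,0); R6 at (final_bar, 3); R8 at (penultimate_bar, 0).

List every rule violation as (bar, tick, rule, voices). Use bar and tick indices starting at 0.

bar 0: v0=F3 v1=F4 downbeat P8
bar 1: v0=E3 v1=B3 downbeat P5
bar 2: v0=F3 v1=C4 downbeat P5
bar 3: v0=D3 v1=B3 downbeat M6
bar 4: v0=B2 v1=D3 downbeat m3
bar 5: v0=C3 v1=A3 downbeat M6
bar 6: v0=B2 v1=F3 downbeat TT
bar 7: v0=C3 v1=E3 downbeat M3
bar 8: v0=G3 v1=E4 downbeat M6
bar 9: v0=F3 v1=F4 downbeat P8
  -> R1 @ bar 1 tick 0 v(0, 1): F3/C4 P5 -> E3/B3 P5 similar
  -> R2 @ bar 2 tick 0 v(0, 1): E3/G3 m3 -> F3/C4 P5 similar
  -> R7 @ bar 3 tick 0 v(1,): F4->B3 leap 6st
  -> R4 @ bar 6 tick 0 v(0, 1): B2/F3 TT untreated

(1, 0, R1, (0, 1))
(2, 0, R2, (0, 1))
(3, 0, R7, (1,))
(6, 0, R4, (0, 1))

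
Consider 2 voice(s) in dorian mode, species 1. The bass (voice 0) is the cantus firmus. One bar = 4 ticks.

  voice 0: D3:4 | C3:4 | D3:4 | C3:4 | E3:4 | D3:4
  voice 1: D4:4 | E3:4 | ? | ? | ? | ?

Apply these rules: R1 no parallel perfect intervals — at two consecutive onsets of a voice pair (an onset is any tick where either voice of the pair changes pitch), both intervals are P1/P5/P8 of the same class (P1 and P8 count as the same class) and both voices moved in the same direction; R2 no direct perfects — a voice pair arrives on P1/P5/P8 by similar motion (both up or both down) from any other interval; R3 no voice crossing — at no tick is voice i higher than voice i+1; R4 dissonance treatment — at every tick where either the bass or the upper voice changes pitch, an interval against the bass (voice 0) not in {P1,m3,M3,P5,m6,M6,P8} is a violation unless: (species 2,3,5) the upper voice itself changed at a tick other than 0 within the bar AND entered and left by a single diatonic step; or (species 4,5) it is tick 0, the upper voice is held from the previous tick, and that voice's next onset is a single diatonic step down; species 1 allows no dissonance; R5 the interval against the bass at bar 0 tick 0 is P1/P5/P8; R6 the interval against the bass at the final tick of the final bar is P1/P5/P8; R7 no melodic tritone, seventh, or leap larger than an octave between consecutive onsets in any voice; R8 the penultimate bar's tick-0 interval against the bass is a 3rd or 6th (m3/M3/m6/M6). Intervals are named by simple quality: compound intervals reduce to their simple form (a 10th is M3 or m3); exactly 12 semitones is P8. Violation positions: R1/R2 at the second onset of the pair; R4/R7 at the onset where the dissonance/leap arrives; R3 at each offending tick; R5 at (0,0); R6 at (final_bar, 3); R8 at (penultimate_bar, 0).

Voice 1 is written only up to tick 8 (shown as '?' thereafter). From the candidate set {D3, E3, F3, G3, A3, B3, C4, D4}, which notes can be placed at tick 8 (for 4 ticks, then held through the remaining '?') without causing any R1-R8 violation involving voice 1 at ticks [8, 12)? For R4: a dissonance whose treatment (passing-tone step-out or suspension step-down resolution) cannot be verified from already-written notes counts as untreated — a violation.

{B3, D3, F3}

D3: legal
E3: violates R4
F3: legal
G3: violates R4
A3: violates R2
B3: legal
C4: violates R4
D4: violates R2,R7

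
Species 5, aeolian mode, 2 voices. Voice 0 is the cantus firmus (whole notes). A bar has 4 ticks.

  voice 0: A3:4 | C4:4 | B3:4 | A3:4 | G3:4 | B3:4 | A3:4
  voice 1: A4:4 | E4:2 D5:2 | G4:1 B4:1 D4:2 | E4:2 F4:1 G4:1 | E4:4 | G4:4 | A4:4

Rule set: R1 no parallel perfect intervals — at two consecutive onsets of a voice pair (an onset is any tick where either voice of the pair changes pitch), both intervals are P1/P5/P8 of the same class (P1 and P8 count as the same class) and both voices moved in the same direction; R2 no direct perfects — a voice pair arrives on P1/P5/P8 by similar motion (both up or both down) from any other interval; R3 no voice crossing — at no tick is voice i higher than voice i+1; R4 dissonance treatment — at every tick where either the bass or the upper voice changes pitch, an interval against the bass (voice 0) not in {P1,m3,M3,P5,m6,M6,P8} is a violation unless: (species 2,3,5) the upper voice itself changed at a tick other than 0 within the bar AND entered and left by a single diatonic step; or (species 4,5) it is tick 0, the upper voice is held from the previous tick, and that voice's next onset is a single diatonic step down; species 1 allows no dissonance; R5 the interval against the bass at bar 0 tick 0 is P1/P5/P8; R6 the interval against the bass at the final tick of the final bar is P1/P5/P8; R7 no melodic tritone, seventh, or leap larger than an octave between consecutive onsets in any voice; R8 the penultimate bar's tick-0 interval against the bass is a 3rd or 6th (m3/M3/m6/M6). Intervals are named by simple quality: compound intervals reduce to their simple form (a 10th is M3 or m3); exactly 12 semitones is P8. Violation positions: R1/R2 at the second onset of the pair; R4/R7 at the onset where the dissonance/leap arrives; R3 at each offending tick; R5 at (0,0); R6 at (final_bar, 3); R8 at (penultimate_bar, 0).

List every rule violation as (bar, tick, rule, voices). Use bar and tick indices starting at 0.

bar 0: v0=A3 v1=A4 downbeat P8
bar 1: v0=C4 v1=E4 downbeat M3
bar 2: v0=B3 v1=G4 downbeat m6
bar 3: v0=A3 v1=E4 downbeat P5
bar 4: v0=G3 v1=E4 downbeat M6
bar 5: v0=B3 v1=G4 downbeat m6
bar 6: v0=A3 v1=A4 downbeat P8
  -> R4 @ bar 1 tick 2 v(0, 1): C4/D5 M2 untreated
  -> R7 @ bar 1 tick 2 v(1,): E4->D5 leap 10st
  -> R4 @ bar 3 tick 3 v(0, 1): A3/G4 m7 untreated

(1, 2, R4, (0, 1))
(1, 2, R7, (1,))
(3, 3, R4, (0, 1))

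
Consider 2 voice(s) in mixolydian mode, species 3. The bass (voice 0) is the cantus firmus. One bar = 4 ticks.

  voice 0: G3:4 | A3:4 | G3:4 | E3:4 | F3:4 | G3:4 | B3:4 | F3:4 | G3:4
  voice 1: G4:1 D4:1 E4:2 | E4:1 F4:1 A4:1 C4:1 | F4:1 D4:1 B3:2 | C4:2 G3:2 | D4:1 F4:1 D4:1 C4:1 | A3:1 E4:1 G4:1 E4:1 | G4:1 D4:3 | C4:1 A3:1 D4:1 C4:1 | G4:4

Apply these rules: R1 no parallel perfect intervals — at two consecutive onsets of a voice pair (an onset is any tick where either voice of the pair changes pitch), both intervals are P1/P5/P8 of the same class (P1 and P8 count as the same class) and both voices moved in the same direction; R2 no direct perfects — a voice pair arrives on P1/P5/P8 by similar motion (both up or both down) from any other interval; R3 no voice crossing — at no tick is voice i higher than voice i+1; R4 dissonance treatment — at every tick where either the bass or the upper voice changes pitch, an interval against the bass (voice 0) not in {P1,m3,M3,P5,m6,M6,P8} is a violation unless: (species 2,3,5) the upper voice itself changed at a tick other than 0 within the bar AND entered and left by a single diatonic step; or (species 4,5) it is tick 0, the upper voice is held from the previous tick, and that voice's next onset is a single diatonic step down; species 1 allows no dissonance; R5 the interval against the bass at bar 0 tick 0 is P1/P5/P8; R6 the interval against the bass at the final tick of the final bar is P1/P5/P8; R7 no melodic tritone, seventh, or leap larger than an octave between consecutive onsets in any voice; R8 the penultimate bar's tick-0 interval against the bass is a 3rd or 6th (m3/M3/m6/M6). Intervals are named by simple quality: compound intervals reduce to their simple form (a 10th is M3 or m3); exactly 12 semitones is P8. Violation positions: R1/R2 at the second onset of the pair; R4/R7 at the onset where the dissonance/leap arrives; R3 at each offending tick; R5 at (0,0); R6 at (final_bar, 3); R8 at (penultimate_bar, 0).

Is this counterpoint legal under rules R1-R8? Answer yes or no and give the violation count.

bar 0: v0=G3 v1=G4 (P8)
bar 1: v0=A3 v1=E4 (P5)
bar 2: v0=G3 v1=F4 (m7)
bar 3: v0=E3 v1=C4 (m6)
bar 4: v0=F3 v1=D4 (M6)
bar 5: v0=G3 v1=A3 (M2)
bar 6: v0=B3 v1=G4 (m6)
bar 7: v0=F3 v1=C4 (P5)
bar 8: v0=G3 v1=G4 (P8)
  R4 @ bar2.0: G3/F4 m7 untreated
  R4 @ bar5.0: G3/A3 M2 untreated
  R2 @ bar7.0: B3/D4 m3 -> F3/C4 P5 similar
  R7 @ bar7.0: B3->F3 leap 6st
  R8 @ bar7.0: penult P5 not 3rd/6th
  R2 @ bar8.0: F3/C4 P5 -> G3/G4 P8 similar

No (6 violations)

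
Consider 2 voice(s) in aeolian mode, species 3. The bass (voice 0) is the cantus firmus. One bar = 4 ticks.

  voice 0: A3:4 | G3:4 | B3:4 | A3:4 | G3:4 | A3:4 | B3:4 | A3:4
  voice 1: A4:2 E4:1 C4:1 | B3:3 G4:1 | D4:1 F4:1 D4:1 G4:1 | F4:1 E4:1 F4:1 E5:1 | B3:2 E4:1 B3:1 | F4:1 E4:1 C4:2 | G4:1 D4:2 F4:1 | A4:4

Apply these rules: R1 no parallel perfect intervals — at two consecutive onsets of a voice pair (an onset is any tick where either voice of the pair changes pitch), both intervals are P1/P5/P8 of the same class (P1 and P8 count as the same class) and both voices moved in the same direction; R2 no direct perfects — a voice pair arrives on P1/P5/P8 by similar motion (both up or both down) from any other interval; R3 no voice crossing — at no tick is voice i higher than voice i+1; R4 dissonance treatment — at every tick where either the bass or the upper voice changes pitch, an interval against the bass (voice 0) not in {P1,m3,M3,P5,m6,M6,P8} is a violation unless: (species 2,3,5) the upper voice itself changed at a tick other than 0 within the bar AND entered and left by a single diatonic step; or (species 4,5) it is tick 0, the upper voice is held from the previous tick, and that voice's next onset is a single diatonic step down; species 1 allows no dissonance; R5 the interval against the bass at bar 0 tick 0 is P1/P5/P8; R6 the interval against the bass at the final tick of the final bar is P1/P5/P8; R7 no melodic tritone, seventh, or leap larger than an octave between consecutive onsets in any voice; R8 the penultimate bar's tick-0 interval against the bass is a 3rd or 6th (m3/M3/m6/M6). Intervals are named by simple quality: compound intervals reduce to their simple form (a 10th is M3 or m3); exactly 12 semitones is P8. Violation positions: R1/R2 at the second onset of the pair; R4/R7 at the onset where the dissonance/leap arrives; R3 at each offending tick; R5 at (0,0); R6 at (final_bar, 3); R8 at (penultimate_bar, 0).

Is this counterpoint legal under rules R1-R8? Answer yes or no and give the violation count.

No (5 violations)

bar 0: v0=A3 v1=A4 (P8)
bar 1: v0=G3 v1=B3 (M3)
bar 2: v0=B3 v1=D4 (m3)
bar 3: v0=A3 v1=F4 (m6)
bar 4: v0=G3 v1=B3 (M3)
bar 5: v0=A3 v1=F4 (m6)
bar 6: v0=B3 v1=G4 (m6)
bar 7: v0=A3 v1=A4 (P8)
  R4 @ bar2.1: B3/F4 TT untreated
  R7 @ bar3.3: F4->E5 leap 11st
  R7 @ bar4.0: E5->B3 leap 17st
  R7 @ bar5.0: B3->F4 leap 6st
  R4 @ bar6.3: B3/F4 TT untreated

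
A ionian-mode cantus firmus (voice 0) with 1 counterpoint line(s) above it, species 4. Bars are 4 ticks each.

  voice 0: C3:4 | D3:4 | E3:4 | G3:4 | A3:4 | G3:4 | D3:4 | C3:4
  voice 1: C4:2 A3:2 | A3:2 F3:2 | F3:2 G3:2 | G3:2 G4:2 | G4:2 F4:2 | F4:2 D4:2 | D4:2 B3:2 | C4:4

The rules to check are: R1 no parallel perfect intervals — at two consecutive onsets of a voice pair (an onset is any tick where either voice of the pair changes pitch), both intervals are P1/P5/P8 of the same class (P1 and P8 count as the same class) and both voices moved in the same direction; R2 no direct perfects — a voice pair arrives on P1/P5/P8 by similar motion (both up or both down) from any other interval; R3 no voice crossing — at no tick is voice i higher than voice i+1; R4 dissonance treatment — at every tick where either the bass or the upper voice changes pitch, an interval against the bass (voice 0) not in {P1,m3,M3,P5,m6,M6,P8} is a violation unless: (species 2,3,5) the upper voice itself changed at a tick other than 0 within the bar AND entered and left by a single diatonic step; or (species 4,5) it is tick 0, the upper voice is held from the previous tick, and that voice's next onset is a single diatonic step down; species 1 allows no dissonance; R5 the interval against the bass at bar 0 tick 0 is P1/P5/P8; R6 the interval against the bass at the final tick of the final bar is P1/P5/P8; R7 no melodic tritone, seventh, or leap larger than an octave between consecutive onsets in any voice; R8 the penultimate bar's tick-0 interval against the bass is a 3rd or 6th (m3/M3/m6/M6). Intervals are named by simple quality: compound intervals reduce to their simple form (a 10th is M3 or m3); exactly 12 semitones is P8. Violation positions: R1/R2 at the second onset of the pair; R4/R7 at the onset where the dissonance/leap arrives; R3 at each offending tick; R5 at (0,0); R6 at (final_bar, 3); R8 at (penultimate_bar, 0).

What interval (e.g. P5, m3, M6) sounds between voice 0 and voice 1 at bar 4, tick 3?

voice 0=A3 voice 1=F4 -> m6

m6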